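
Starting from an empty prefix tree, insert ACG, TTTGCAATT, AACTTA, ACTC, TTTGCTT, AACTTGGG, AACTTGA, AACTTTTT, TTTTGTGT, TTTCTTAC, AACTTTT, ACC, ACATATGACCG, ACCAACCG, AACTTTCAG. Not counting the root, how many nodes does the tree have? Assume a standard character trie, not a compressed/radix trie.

For each word, the new-node count is its length minus the longest prefix already in the trie:
  "ACG" → 3 new (A, C, G)
  "TTTGCAATT" → 9 new (T, T, T, G, C, A, A, T, T)
  "AACTTA" → prefix "A" already present; 5 new (A, C, T, T, A)
  "ACTC" → prefix "AC" already present; 2 new (T, C)
  "TTTGCTT" → prefix "TTTGC" already present; 2 new (T, T)
  "AACTTGGG" → prefix "AACTT" already present; 3 new (G, G, G)
  "AACTTGA" → prefix "AACTTG" already present; 1 new (A)
  "AACTTTTT" → prefix "AACTT" already present; 3 new (T, T, T)
  "TTTTGTGT" → prefix "TTT" already present; 5 new (T, G, T, G, T)
  "TTTCTTAC" → prefix "TTT" already present; 5 new (C, T, T, A, C)
  "AACTTTT" → prefix "AACTTTT" already present; 0 new (none)
  "ACC" → prefix "AC" already present; 1 new (C)
  "ACATATGACCG" → prefix "AC" already present; 9 new (A, T, A, T, G, A, C, C, G)
  "ACCAACCG" → prefix "ACC" already present; 5 new (A, A, C, C, G)
  "AACTTTCAG" → prefix "AACTTT" already present; 3 new (C, A, G)
Total nodes = 3 + 9 + 5 + 2 + 2 + 3 + 1 + 3 + 5 + 5 + 0 + 1 + 9 + 5 + 3 = 56

56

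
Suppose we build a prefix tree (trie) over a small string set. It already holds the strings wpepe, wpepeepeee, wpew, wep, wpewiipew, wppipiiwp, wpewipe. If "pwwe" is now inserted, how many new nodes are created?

4

Nothing in the trie begins with "p"; the whole of "pwwe" is new.
4 − 0 = 4 new nodes.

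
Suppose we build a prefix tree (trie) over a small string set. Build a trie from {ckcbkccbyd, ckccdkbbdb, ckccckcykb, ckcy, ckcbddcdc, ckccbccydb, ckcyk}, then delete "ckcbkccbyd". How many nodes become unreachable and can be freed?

6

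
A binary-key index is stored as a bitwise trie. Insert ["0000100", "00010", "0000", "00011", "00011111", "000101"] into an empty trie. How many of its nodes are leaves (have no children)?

3

A leaf is a node with no children — equivalently, the end of a word that is not a proper prefix of any other stored word.
Those words: "0000100", "000101", "00011111"
Leaf count: 3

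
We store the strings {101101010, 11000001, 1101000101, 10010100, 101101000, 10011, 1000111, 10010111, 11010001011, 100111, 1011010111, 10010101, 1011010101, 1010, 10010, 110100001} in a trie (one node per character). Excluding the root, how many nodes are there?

Trace insertions, counting only characters that open a new branch:
  "101101010" → 9 new (1, 0, 1, 1, 0, 1, 0, 1, 0)
  "11000001" → prefix "1" already present; 7 new (1, 0, 0, 0, 0, 0, 1)
  "1101000101" → prefix "110" already present; 7 new (1, 0, 0, 0, 1, 0, 1)
  "10010100" → prefix "10" already present; 6 new (0, 1, 0, 1, 0, 0)
  "101101000" → prefix "1011010" already present; 2 new (0, 0)
  "10011" → prefix "1001" already present; 1 new (1)
  "1000111" → prefix "100" already present; 4 new (0, 1, 1, 1)
  "10010111" → prefix "100101" already present; 2 new (1, 1)
  "11010001011" → prefix "1101000101" already present; 1 new (1)
  "100111" → prefix "10011" already present; 1 new (1)
  "1011010111" → prefix "10110101" already present; 2 new (1, 1)
  "10010101" → prefix "1001010" already present; 1 new (1)
  "1011010101" → prefix "101101010" already present; 1 new (1)
  "1010" → prefix "101" already present; 1 new (0)
  "10010" → prefix "10010" already present; 0 new (none)
  "110100001" → prefix "1101000" already present; 2 new (0, 1)
Total nodes = 9 + 7 + 7 + 6 + 2 + 1 + 4 + 2 + 1 + 1 + 2 + 1 + 1 + 1 + 0 + 2 = 47

47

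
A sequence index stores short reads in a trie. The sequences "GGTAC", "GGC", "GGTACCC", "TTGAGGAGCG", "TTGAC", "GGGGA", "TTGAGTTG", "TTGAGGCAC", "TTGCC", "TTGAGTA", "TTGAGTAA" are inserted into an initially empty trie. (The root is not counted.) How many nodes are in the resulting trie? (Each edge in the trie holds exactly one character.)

32

Count nodes per top-level branch (shared prefixes stored once):
  'G'-branch (GGC, GGGGA, GGTAC, GGTACCC): 11 nodes
  'T'-branch (TTGAC, TTGAGGAGCG, TTGAGGCAC, TTGAGTA, TTGAGTAA, TTGAGTTG, TTGCC): 21 nodes
Sum: 32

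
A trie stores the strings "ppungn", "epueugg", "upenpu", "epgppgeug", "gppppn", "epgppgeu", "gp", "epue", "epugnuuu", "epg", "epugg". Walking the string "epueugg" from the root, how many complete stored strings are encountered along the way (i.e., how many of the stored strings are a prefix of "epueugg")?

2

Traverse "epueugg" character by character; count nodes along the way that are marked as word ends.
Prefixes of the query that are stored words: "epue", "epueugg"
Count: 2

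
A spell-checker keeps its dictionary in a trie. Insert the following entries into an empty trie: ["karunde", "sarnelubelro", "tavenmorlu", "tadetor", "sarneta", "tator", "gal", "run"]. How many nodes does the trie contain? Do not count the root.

45

Count nodes per top-level branch (shared prefixes stored once):
  'g'-branch (gal): 3 nodes
  'k'-branch (karunde): 7 nodes
  'r'-branch (run): 3 nodes
  's'-branch (sarnelubelro, sarneta): 14 nodes
  't'-branch (tadetor, tator, tavenmorlu): 18 nodes
Sum: 45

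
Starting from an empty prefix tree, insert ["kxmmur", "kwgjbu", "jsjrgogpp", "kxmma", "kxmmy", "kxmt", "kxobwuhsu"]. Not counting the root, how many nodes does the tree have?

Trie structure (* marks end of a word):
(root)
├─ j
│  └─ s
│     └─ j
│        └─ r
│           └─ g
│              └─ o
│                 └─ g
│                    └─ p
│                       └─ p *
└─ k
   ├─ w
   │  └─ g
   │     └─ j
   │        └─ b
   │           └─ u *
   └─ x
      ├─ m
      │  ├─ m
      │  │  ├─ a *
      │  │  ├─ u
      │  │  │  └─ r *
      │  │  └─ y *
      │  └─ t *
      └─ o
         └─ b
            └─ w
               └─ u
                  └─ h
                     └─ s
                        └─ u *
Counting every labelled node above: 30.

30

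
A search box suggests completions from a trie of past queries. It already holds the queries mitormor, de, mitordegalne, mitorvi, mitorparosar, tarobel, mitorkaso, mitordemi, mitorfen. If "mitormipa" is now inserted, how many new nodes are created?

3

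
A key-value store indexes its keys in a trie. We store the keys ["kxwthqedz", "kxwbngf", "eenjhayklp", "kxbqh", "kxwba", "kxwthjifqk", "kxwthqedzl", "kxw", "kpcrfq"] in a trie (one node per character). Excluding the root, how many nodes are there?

Insert word by word; a character creates a node only if that edge doesn't already exist:
  "kxwthqedz" → 9 new (k, x, w, t, h, q, e, d, z)
  "kxwbngf" → prefix "kxw" already present; 4 new (b, n, g, f)
  "eenjhayklp" → 10 new (e, e, n, j, h, a, y, k, l, p)
  "kxbqh" → prefix "kx" already present; 3 new (b, q, h)
  "kxwba" → prefix "kxwb" already present; 1 new (a)
  "kxwthjifqk" → prefix "kxwth" already present; 5 new (j, i, f, q, k)
  "kxwthqedzl" → prefix "kxwthqedz" already present; 1 new (l)
  "kxw" → prefix "kxw" already present; 0 new (none)
  "kpcrfq" → prefix "k" already present; 5 new (p, c, r, f, q)
Total nodes = 9 + 4 + 10 + 3 + 1 + 5 + 1 + 0 + 5 = 38

38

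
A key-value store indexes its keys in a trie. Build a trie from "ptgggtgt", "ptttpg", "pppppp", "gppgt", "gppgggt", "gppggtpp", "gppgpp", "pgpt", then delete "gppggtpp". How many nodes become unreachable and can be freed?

After clearing the end-marker at "gppggtpp", prune upward until reaching a node still needed by another word.
The suffix "tpp" (3 nodes) is used only by "gppggtpp"; the node for "gppgg" still has the child "g", so pruning stops there.
Nodes removed: 3

3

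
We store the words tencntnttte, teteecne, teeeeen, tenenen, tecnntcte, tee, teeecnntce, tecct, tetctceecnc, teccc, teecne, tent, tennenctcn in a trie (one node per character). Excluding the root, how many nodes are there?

Trace insertions, counting only characters that open a new branch:
  "tencntnttte" → 11 new (t, e, n, c, n, t, n, t, t, t, e)
  "teteecne" → prefix "te" already present; 6 new (t, e, e, c, n, e)
  "teeeeen" → prefix "te" already present; 5 new (e, e, e, e, n)
  "tenenen" → prefix "ten" already present; 4 new (e, n, e, n)
  "tecnntcte" → prefix "te" already present; 7 new (c, n, n, t, c, t, e)
  "tee" → prefix "tee" already present; 0 new (none)
  "teeecnntce" → prefix "teee" already present; 6 new (c, n, n, t, c, e)
  "tecct" → prefix "tec" already present; 2 new (c, t)
  "tetctceecnc" → prefix "tet" already present; 8 new (c, t, c, e, e, c, n, c)
  "teccc" → prefix "tecc" already present; 1 new (c)
  "teecne" → prefix "tee" already present; 3 new (c, n, e)
  "tent" → prefix "ten" already present; 1 new (t)
  "tennenctcn" → prefix "ten" already present; 7 new (n, e, n, c, t, c, n)
Total nodes = 11 + 6 + 5 + 4 + 7 + 0 + 6 + 2 + 8 + 1 + 3 + 1 + 7 = 61

61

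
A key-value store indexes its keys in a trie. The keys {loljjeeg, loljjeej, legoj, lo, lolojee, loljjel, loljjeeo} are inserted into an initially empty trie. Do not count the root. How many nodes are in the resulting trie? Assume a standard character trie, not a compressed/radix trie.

Trie structure (* marks end of a word):
(root)
└─ l
   ├─ e
   │  └─ g
   │     └─ o
   │        └─ j *
   └─ o *
      └─ l
         ├─ j
         │  └─ j
         │     └─ e
         │        ├─ e
         │        │  ├─ g *
         │        │  ├─ j *
         │        │  └─ o *
         │        └─ l *
         └─ o
            └─ j
               └─ e
                  └─ e *
Counting every labelled node above: 19.

19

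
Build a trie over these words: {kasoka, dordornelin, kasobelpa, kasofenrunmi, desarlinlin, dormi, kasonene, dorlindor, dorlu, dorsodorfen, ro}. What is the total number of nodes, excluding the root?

For each word, the new-node count is its length minus the longest prefix already in the trie:
  "kasoka" → 6 new (k, a, s, o, k, a)
  "dordornelin" → 11 new (d, o, r, d, o, r, n, e, l, i, n)
  "kasobelpa" → prefix "kaso" already present; 5 new (b, e, l, p, a)
  "kasofenrunmi" → prefix "kaso" already present; 8 new (f, e, n, r, u, n, m, i)
  "desarlinlin" → prefix "d" already present; 10 new (e, s, a, r, l, i, n, l, i, n)
  "dormi" → prefix "dor" already present; 2 new (m, i)
  "kasonene" → prefix "kaso" already present; 4 new (n, e, n, e)
  "dorlindor" → prefix "dor" already present; 6 new (l, i, n, d, o, r)
  "dorlu" → prefix "dorl" already present; 1 new (u)
  "dorsodorfen" → prefix "dor" already present; 8 new (s, o, d, o, r, f, e, n)
  "ro" → 2 new (r, o)
Total nodes = 6 + 11 + 5 + 8 + 10 + 2 + 4 + 6 + 1 + 8 + 2 = 63

63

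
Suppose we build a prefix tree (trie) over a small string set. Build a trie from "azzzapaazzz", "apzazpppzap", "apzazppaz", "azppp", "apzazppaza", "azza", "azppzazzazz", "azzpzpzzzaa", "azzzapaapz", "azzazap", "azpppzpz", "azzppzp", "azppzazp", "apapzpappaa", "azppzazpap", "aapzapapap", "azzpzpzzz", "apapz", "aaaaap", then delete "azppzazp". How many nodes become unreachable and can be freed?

0

After clearing the end-marker at "azppzazp", prune upward until reaching a node still needed by another word.
Every node on "azppzazp" is still needed (e.g. by "azppzazpap"), so nothing is freed.
Nodes removed: 0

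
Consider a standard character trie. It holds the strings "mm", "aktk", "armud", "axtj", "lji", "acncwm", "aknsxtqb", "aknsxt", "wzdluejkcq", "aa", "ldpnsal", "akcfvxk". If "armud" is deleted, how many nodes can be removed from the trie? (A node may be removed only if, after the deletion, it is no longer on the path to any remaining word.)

4

A node on "armud"'s path can go only if nothing else ends at it or branches off below it.
The suffix "rmud" (4 nodes) is used only by "armud"; the node for "a" still has the child "k", so pruning stops there.
Nodes removed: 4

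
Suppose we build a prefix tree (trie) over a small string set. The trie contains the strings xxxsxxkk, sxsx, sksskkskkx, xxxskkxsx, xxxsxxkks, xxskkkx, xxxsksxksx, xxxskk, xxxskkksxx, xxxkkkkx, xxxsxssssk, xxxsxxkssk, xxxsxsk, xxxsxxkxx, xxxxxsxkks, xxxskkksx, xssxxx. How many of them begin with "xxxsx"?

6

Walk to "xxxsx"; the words in its subtree are exactly those with that prefix.
Words under "xxxsx": xxxsxsk, xxxsxssssk, xxxsxxkk, xxxsxxkks, xxxsxxkssk, xxxsxxkxx
Count: 6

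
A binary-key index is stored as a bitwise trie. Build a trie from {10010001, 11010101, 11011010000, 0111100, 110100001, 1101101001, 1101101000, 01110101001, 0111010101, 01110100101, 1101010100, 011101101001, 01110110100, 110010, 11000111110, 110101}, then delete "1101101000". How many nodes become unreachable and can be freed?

A node on "1101101000"'s path can go only if nothing else ends at it or branches off below it.
Every node on "1101101000" is still needed (e.g. by "11011010000"), so nothing is freed.
Nodes removed: 0

0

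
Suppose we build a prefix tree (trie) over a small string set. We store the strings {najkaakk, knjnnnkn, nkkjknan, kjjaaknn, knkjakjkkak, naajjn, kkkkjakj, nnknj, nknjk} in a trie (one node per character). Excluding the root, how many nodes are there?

Count nodes per top-level branch (shared prefixes stored once):
  'k'-branch (kjjaaknn, kkkkjakj, knjnnnkn, knkjakjkkak): 31 nodes
  'n'-branch (naajjn, najkaakk, nkkjknan, nknjk, nnknj): 26 nodes
Sum: 57

57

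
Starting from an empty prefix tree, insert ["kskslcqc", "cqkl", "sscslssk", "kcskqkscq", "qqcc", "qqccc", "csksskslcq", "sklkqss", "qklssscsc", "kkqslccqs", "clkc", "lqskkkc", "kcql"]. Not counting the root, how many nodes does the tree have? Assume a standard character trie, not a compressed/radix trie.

76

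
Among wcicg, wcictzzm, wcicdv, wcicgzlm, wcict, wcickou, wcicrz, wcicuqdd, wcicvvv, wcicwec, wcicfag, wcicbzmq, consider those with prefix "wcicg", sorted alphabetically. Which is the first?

wcicg

Filter for "wcicg…" and sort: "wcicg", "wcicgzlm"
Position 1: wcicg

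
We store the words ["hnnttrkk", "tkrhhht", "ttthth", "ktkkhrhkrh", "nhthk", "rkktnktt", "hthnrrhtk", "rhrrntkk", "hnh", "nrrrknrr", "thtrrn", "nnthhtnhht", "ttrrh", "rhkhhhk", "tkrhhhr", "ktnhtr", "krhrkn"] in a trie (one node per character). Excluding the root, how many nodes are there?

98

Insert word by word; a character creates a node only if that edge doesn't already exist:
  "hnnttrkk" → 8 new (h, n, n, t, t, r, k, k)
  "tkrhhht" → 7 new (t, k, r, h, h, h, t)
  "ttthth" → prefix "t" already present; 5 new (t, t, h, t, h)
  "ktkkhrhkrh" → 10 new (k, t, k, k, h, r, h, k, r, h)
  "nhthk" → 5 new (n, h, t, h, k)
  "rkktnktt" → 8 new (r, k, k, t, n, k, t, t)
  "hthnrrhtk" → prefix "h" already present; 8 new (t, h, n, r, r, h, t, k)
  "rhrrntkk" → prefix "r" already present; 7 new (h, r, r, n, t, k, k)
  "hnh" → prefix "hn" already present; 1 new (h)
  "nrrrknrr" → prefix "n" already present; 7 new (r, r, r, k, n, r, r)
  "thtrrn" → prefix "t" already present; 5 new (h, t, r, r, n)
  "nnthhtnhht" → prefix "n" already present; 9 new (n, t, h, h, t, n, h, h, t)
  "ttrrh" → prefix "tt" already present; 3 new (r, r, h)
  "rhkhhhk" → prefix "rh" already present; 5 new (k, h, h, h, k)
  "tkrhhhr" → prefix "tkrhhh" already present; 1 new (r)
  "ktnhtr" → prefix "kt" already present; 4 new (n, h, t, r)
  "krhrkn" → prefix "k" already present; 5 new (r, h, r, k, n)
Total nodes = 8 + 7 + 5 + 10 + 5 + 8 + 8 + 7 + 1 + 7 + 5 + 9 + 3 + 5 + 1 + 4 + 5 = 98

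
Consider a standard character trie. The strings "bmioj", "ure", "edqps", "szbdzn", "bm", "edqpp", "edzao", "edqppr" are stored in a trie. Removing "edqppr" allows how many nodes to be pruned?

A node on "edqppr"'s path can go only if nothing else ends at it or branches off below it.
The suffix "r" (1 node) is used only by "edqppr"; "edqpp" is itself a stored word, so pruning stops there.
Nodes removed: 1

1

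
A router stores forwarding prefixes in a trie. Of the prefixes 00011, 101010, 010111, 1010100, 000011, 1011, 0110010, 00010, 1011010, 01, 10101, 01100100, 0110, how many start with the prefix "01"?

5

Walk to "01"; the words in its subtree are exactly those with that prefix.
Matches: "01", "010111", "0110", "0110010", "01100100"
Count: 5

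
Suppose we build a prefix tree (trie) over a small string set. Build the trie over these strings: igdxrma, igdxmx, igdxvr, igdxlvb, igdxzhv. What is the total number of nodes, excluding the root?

For each word, the new-node count is its length minus the longest prefix already in the trie:
  "igdxrma" → 7 new (i, g, d, x, r, m, a)
  "igdxmx" → prefix "igdx" already present; 2 new (m, x)
  "igdxvr" → prefix "igdx" already present; 2 new (v, r)
  "igdxlvb" → prefix "igdx" already present; 3 new (l, v, b)
  "igdxzhv" → prefix "igdx" already present; 3 new (z, h, v)
Total nodes = 7 + 2 + 2 + 3 + 3 = 17

17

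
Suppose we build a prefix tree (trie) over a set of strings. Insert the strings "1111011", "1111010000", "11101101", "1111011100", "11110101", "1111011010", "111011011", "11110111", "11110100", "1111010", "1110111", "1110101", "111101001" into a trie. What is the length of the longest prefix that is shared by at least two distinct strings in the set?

Equivalently: take the maximum, over all pairs, of their longest common prefix length.
"11101101" and "111011011" agree on "11101101" (8 characters) before diverging; nothing deeper is shared.
Longest shared-prefix length: 8

8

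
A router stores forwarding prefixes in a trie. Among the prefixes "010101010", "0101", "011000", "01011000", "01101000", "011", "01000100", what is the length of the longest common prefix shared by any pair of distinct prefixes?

Equivalently: take the maximum, over all pairs, of their longest common prefix length.
"0101" and "010101010" agree on "0101" (4 characters) before diverging; nothing deeper is shared.
Longest shared-prefix length: 4

4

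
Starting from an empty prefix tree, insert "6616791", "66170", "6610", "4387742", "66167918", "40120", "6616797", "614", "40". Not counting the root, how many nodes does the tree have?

Count nodes per top-level branch (shared prefixes stored once):
  '4'-branch (40, 40120, 4387742): 11 nodes
  '6'-branch (614, 6610, 6616791, 66167918, 6616797, 66170): 14 nodes
Sum: 25

25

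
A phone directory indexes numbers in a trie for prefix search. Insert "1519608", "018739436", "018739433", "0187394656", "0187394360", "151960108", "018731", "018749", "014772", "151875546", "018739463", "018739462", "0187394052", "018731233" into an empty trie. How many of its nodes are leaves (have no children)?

12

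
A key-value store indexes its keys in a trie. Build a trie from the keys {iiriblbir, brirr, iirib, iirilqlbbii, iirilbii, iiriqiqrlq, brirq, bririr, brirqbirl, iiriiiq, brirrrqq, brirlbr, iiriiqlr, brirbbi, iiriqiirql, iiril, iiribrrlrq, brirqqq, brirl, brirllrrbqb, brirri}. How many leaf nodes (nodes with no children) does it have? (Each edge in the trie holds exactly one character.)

16

Leaves are exactly the stored words that no other stored word extends.
Those words: "brirbbi", "bririr", "brirlbr", "brirllrrbqb", "brirqbirl", "brirqqq", "brirri", "brirrrqq", "iiriblbir", "iiribrrlrq", "iiriiiq", "iiriiqlr", "iirilbii", "iirilqlbbii", "iiriqiirql", "iiriqiqrlq"
Leaf count: 16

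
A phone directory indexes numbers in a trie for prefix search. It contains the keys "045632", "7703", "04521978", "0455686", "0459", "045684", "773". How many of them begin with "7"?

2

Walk to "7"; the words in its subtree are exactly those with that prefix.
Matches: "7703", "773"
Count: 2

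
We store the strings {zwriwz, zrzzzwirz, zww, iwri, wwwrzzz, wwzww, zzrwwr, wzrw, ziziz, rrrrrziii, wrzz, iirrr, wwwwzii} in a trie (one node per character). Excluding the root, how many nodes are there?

61

Count nodes per top-level branch (shared prefixes stored once):
  'i'-branch (iirrr, iwri): 8 nodes
  'r'-branch (rrrrrziii): 9 nodes
  'w'-branch (wrzz, wwwrzzz, wwwwzii, wwzww, wzrw): 20 nodes
  'z'-branch (ziziz, zrzzzwirz, zwriwz, zww, zzrwwr): 24 nodes
Sum: 61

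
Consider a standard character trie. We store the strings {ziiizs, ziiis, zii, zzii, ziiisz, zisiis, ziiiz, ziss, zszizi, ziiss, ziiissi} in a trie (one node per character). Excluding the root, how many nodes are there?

25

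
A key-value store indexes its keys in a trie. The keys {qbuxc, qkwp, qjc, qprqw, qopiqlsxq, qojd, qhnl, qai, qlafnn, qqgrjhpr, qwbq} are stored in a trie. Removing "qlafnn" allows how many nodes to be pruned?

5

Walk "qlafnn" from the leaf back toward the root, removing each node that no remaining word uses.
The suffix "lafnn" (5 nodes) is used only by "qlafnn"; the node for "q" still has the child "b", so pruning stops there.
Nodes removed: 5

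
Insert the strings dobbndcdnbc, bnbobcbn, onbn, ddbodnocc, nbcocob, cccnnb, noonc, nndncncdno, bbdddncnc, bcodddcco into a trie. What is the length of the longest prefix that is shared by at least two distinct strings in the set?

1

Look for the deepest trie node that still has at least two words in its subtree.
"bbdddncnc" and "bcodddcco" agree on "b" (1 characters) before diverging; nothing deeper is shared.
Longest shared-prefix length: 1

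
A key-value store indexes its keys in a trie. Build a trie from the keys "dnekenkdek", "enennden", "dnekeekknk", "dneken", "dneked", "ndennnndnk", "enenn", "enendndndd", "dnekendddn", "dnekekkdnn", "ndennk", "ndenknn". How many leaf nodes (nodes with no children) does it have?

Leaves are exactly the stored words that no other stored word extends.
Those words: "dneked", "dnekeekknk", "dnekekkdnn", "dnekendddn", "dnekenkdek", "enendndndd", "enennden", "ndenknn", "ndennk", "ndennnndnk"
Leaf count: 10

10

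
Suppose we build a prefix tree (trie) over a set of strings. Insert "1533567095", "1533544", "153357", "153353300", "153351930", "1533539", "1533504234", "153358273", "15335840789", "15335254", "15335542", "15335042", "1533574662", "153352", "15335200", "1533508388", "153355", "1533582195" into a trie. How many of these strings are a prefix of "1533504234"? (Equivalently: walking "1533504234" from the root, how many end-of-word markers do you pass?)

Check each prefix of "1533504234" against the stored set — each match is an end-marker on the path.
Prefixes of the query that are stored words: "15335042", "1533504234"
Count: 2

2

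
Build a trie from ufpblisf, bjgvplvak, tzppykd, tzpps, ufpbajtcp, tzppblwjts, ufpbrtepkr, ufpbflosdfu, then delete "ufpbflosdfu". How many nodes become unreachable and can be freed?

7

After clearing the end-marker at "ufpbflosdfu", prune upward until reaching a node still needed by another word.
The suffix "flosdfu" (7 nodes) is used only by "ufpbflosdfu"; the node for "ufpb" still has the child "l", so pruning stops there.
Nodes removed: 7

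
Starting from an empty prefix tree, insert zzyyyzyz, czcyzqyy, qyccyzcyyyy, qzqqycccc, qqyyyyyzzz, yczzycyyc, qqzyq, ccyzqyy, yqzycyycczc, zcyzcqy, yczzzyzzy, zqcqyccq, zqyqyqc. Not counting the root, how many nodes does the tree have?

Insert word by word; a character creates a node only if that edge doesn't already exist:
  "zzyyyzyz" → 8 new (z, z, y, y, y, z, y, z)
  "czcyzqyy" → 8 new (c, z, c, y, z, q, y, y)
  "qyccyzcyyyy" → 11 new (q, y, c, c, y, z, c, y, y, y, y)
  "qzqqycccc" → prefix "q" already present; 8 new (z, q, q, y, c, c, c, c)
  "qqyyyyyzzz" → prefix "q" already present; 9 new (q, y, y, y, y, y, z, z, z)
  "yczzycyyc" → 9 new (y, c, z, z, y, c, y, y, c)
  "qqzyq" → prefix "qq" already present; 3 new (z, y, q)
  "ccyzqyy" → prefix "c" already present; 6 new (c, y, z, q, y, y)
  "yqzycyycczc" → prefix "y" already present; 10 new (q, z, y, c, y, y, c, c, z, c)
  "zcyzcqy" → prefix "z" already present; 6 new (c, y, z, c, q, y)
  "yczzzyzzy" → prefix "yczz" already present; 5 new (z, y, z, z, y)
  "zqcqyccq" → prefix "z" already present; 7 new (q, c, q, y, c, c, q)
  "zqyqyqc" → prefix "zq" already present; 5 new (y, q, y, q, c)
Total nodes = 8 + 8 + 11 + 8 + 9 + 9 + 3 + 6 + 10 + 6 + 5 + 7 + 5 = 95

95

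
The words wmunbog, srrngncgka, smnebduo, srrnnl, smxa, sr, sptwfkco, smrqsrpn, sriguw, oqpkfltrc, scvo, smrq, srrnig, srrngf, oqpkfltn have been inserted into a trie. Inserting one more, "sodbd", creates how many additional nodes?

4

Walking "sodbd" from the root, the first 1 characters ("s") follow existing edges; "o" is the first miss.
So 5 − 1 = 4 new nodes.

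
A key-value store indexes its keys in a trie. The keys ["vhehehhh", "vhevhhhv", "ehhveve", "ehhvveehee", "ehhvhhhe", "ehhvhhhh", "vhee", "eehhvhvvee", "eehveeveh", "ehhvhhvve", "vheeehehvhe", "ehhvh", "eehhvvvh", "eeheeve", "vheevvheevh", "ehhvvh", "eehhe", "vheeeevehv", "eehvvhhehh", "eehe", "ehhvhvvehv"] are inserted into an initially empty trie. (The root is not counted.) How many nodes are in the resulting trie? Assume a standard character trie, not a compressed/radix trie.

Count nodes per top-level branch (shared prefixes stored once):
  'e'-branch (eehe, eeheeve, eehhe, eehhvhvvee, eehhvvvh, eehveeveh, eehvvhhehh, ehhveve, ehhvh, ehhvhhhe, ehhvhhhh, ehhvhhvve, ehhvhvvehv, ehhvveehee, ehhvvh): 56 nodes
  'v'-branch (vhee, vheeeevehv, vheeehehvhe, vheevvheevh, vhehehhh, vhevhhhv): 33 nodes
Sum: 89

89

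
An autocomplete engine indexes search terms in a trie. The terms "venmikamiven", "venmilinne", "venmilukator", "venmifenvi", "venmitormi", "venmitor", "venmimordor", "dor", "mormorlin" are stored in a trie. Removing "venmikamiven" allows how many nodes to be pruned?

7

After clearing the end-marker at "venmikamiven", prune upward until reaching a node still needed by another word.
The suffix "kamiven" (7 nodes) is used only by "venmikamiven"; the node for "venmi" still has the child "l", so pruning stops there.
Nodes removed: 7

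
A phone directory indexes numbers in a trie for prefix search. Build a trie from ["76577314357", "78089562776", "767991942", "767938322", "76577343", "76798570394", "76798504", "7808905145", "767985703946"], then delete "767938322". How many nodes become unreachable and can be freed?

Walk "767938322" from the leaf back toward the root, removing each node that no remaining word uses.
The suffix "38322" (5 nodes) is used only by "767938322"; the node for "7679" still has the child "9", so pruning stops there.
Nodes removed: 5

5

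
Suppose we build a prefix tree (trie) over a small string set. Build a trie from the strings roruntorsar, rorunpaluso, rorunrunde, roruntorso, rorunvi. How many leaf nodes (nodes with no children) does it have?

5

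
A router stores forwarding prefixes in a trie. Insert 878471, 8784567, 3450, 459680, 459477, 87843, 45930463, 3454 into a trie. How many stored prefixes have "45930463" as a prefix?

Filter for entries beginning with "45930463":
Matches: "45930463"
Count: 1

1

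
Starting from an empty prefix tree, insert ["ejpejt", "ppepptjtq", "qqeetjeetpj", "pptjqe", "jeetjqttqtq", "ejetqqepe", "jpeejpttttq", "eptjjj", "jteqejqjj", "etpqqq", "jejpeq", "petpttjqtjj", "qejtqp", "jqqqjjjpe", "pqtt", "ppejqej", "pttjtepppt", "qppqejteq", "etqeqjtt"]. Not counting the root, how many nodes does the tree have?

133

Insert word by word; a character creates a node only if that edge doesn't already exist:
  "ejpejt" → 6 new (e, j, p, e, j, t)
  "ppepptjtq" → 9 new (p, p, e, p, p, t, j, t, q)
  "qqeetjeetpj" → 11 new (q, q, e, e, t, j, e, e, t, p, j)
  "pptjqe" → prefix "pp" already present; 4 new (t, j, q, e)
  "jeetjqttqtq" → 11 new (j, e, e, t, j, q, t, t, q, t, q)
  "ejetqqepe" → prefix "ej" already present; 7 new (e, t, q, q, e, p, e)
  "jpeejpttttq" → prefix "j" already present; 10 new (p, e, e, j, p, t, t, t, t, q)
  "eptjjj" → prefix "e" already present; 5 new (p, t, j, j, j)
  "jteqejqjj" → prefix "j" already present; 8 new (t, e, q, e, j, q, j, j)
  "etpqqq" → prefix "e" already present; 5 new (t, p, q, q, q)
  "jejpeq" → prefix "je" already present; 4 new (j, p, e, q)
  "petpttjqtjj" → prefix "p" already present; 10 new (e, t, p, t, t, j, q, t, j, j)
  "qejtqp" → prefix "q" already present; 5 new (e, j, t, q, p)
  "jqqqjjjpe" → prefix "j" already present; 8 new (q, q, q, j, j, j, p, e)
  "pqtt" → prefix "p" already present; 3 new (q, t, t)
  "ppejqej" → prefix "ppe" already present; 4 new (j, q, e, j)
  "pttjtepppt" → prefix "p" already present; 9 new (t, t, j, t, e, p, p, p, t)
  "qppqejteq" → prefix "q" already present; 8 new (p, p, q, e, j, t, e, q)
  "etqeqjtt" → prefix "et" already present; 6 new (q, e, q, j, t, t)
Total nodes = 6 + 9 + 11 + 4 + 11 + 7 + 10 + 5 + 8 + 5 + 4 + 10 + 5 + 8 + 3 + 4 + 9 + 8 + 6 = 133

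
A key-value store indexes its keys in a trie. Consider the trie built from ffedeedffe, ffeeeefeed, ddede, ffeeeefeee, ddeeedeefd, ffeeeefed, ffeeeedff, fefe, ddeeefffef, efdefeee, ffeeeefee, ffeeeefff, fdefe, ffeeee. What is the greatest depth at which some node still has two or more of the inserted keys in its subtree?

Equivalently: take the maximum, over all pairs, of their longest common prefix length.
e.g. "ffeeeefee" and "ffeeeefeed" share the prefix "ffeeeefee" of length 9; no pair shares a longer one.
Longest shared-prefix length: 9

9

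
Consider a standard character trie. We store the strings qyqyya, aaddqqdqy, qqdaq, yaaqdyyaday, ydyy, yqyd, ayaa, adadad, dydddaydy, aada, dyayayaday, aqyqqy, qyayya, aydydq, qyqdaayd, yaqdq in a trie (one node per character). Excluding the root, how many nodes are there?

Insert word by word; a character creates a node only if that edge doesn't already exist:
  "qyqyya" → 6 new (q, y, q, y, y, a)
  "aaddqqdqy" → 9 new (a, a, d, d, q, q, d, q, y)
  "qqdaq" → prefix "q" already present; 4 new (q, d, a, q)
  "yaaqdyyaday" → 11 new (y, a, a, q, d, y, y, a, d, a, y)
  "ydyy" → prefix "y" already present; 3 new (d, y, y)
  "yqyd" → prefix "y" already present; 3 new (q, y, d)
  "ayaa" → prefix "a" already present; 3 new (y, a, a)
  "adadad" → prefix "a" already present; 5 new (d, a, d, a, d)
  "dydddaydy" → 9 new (d, y, d, d, d, a, y, d, y)
  "aada" → prefix "aad" already present; 1 new (a)
  "dyayayaday" → prefix "dy" already present; 8 new (a, y, a, y, a, d, a, y)
  "aqyqqy" → prefix "a" already present; 5 new (q, y, q, q, y)
  "qyayya" → prefix "qy" already present; 4 new (a, y, y, a)
  "aydydq" → prefix "ay" already present; 4 new (d, y, d, q)
  "qyqdaayd" → prefix "qyq" already present; 5 new (d, a, a, y, d)
  "yaqdq" → prefix "ya" already present; 3 new (q, d, q)
Total nodes = 6 + 9 + 4 + 11 + 3 + 3 + 3 + 5 + 9 + 1 + 8 + 5 + 4 + 4 + 5 + 3 = 83

83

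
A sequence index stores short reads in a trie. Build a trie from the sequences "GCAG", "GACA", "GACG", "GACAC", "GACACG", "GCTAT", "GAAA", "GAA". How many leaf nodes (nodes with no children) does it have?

5

Leaves are exactly the stored words that no other stored word extends.
Those words: "GAAA", "GACACG", "GACG", "GCAG", "GCTAT"
Leaf count: 5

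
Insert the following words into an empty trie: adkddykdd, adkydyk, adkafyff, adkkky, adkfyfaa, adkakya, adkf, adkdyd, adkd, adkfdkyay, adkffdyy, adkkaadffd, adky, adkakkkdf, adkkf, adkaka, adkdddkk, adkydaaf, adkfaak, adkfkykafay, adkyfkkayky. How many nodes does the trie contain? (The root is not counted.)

75

For each word, the new-node count is its length minus the longest prefix already in the trie:
  "adkddykdd" → 9 new (a, d, k, d, d, y, k, d, d)
  "adkydyk" → prefix "adk" already present; 4 new (y, d, y, k)
  "adkafyff" → prefix "adk" already present; 5 new (a, f, y, f, f)
  "adkkky" → prefix "adk" already present; 3 new (k, k, y)
  "adkfyfaa" → prefix "adk" already present; 5 new (f, y, f, a, a)
  "adkakya" → prefix "adka" already present; 3 new (k, y, a)
  "adkf" → prefix "adkf" already present; 0 new (none)
  "adkdyd" → prefix "adkd" already present; 2 new (y, d)
  "adkd" → prefix "adkd" already present; 0 new (none)
  "adkfdkyay" → prefix "adkf" already present; 5 new (d, k, y, a, y)
  "adkffdyy" → prefix "adkf" already present; 4 new (f, d, y, y)
  "adkkaadffd" → prefix "adkk" already present; 6 new (a, a, d, f, f, d)
  "adky" → prefix "adky" already present; 0 new (none)
  "adkakkkdf" → prefix "adkak" already present; 4 new (k, k, d, f)
  "adkkf" → prefix "adkk" already present; 1 new (f)
  "adkaka" → prefix "adkak" already present; 1 new (a)
  "adkdddkk" → prefix "adkdd" already present; 3 new (d, k, k)
  "adkydaaf" → prefix "adkyd" already present; 3 new (a, a, f)
  "adkfaak" → prefix "adkf" already present; 3 new (a, a, k)
  "adkfkykafay" → prefix "adkf" already present; 7 new (k, y, k, a, f, a, y)
  "adkyfkkayky" → prefix "adky" already present; 7 new (f, k, k, a, y, k, y)
Total nodes = 9 + 4 + 5 + 3 + 5 + 3 + 0 + 2 + 0 + 5 + 4 + 6 + 0 + 4 + 1 + 1 + 3 + 3 + 3 + 7 + 7 = 75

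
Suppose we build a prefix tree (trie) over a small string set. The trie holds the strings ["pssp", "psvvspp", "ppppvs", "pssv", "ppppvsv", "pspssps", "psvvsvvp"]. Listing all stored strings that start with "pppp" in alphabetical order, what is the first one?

ppppvs

Words with prefix "pppp", in lexicographic order: "ppppvs", "ppppvsv"
Position 1: ppppvs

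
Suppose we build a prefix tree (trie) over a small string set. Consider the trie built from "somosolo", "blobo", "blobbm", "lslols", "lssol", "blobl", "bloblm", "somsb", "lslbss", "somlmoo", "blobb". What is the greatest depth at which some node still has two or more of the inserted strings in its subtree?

5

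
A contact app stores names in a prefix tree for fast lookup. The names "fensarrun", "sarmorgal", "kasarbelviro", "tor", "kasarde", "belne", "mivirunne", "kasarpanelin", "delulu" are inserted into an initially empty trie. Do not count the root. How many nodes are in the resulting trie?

For each word, the new-node count is its length minus the longest prefix already in the trie:
  "fensarrun" → 9 new (f, e, n, s, a, r, r, u, n)
  "sarmorgal" → 9 new (s, a, r, m, o, r, g, a, l)
  "kasarbelviro" → 12 new (k, a, s, a, r, b, e, l, v, i, r, o)
  "tor" → 3 new (t, o, r)
  "kasarde" → prefix "kasar" already present; 2 new (d, e)
  "belne" → 5 new (b, e, l, n, e)
  "mivirunne" → 9 new (m, i, v, i, r, u, n, n, e)
  "kasarpanelin" → prefix "kasar" already present; 7 new (p, a, n, e, l, i, n)
  "delulu" → 6 new (d, e, l, u, l, u)
Total nodes = 9 + 9 + 12 + 3 + 2 + 5 + 9 + 7 + 6 = 62

62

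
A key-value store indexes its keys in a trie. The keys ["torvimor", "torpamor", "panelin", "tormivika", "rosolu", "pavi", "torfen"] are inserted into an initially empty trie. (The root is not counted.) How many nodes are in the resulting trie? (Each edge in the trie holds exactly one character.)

37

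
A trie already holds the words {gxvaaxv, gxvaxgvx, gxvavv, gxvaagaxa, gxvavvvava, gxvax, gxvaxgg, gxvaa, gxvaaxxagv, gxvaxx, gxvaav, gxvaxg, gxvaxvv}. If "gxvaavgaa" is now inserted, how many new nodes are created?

3

The longest prefix of "gxvaavgaa" already in the trie is "gxvaav" (length 6).
Each of the 3 remaining characters creates one node.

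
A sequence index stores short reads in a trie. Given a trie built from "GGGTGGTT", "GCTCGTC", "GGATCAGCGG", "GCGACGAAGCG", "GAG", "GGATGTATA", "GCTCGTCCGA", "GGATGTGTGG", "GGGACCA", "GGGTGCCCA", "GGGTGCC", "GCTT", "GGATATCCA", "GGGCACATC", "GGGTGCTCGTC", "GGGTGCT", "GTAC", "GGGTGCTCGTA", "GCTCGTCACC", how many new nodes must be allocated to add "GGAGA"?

2

The longest prefix of "GGAGA" already in the trie is "GGA" (length 3).
Each of the 2 remaining characters creates one node.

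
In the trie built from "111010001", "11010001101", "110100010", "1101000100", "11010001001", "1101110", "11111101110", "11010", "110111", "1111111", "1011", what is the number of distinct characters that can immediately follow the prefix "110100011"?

Walk "110100011" from the root, arriving at one node.
Distinct next characters after "110100011": 0.
That node has 1 child edge.

1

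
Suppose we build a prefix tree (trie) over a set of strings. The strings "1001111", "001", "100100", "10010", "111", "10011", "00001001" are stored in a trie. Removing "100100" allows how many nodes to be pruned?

Walk "100100" from the leaf back toward the root, removing each node that no remaining word uses.
The suffix "0" (1 node) is used only by "100100"; "10010" is itself a stored word, so pruning stops there.
Nodes removed: 1

1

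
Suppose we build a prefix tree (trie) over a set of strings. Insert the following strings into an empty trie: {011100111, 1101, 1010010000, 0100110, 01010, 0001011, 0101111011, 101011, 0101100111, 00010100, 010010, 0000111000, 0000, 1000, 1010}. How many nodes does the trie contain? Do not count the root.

60

Insert word by word; a character creates a node only if that edge doesn't already exist:
  "011100111" → 9 new (0, 1, 1, 1, 0, 0, 1, 1, 1)
  "1101" → 4 new (1, 1, 0, 1)
  "1010010000" → prefix "1" already present; 9 new (0, 1, 0, 0, 1, 0, 0, 0, 0)
  "0100110" → prefix "01" already present; 5 new (0, 0, 1, 1, 0)
  "01010" → prefix "010" already present; 2 new (1, 0)
  "0001011" → prefix "0" already present; 6 new (0, 0, 1, 0, 1, 1)
  "0101111011" → prefix "0101" already present; 6 new (1, 1, 1, 0, 1, 1)
  "101011" → prefix "1010" already present; 2 new (1, 1)
  "0101100111" → prefix "01011" already present; 5 new (0, 0, 1, 1, 1)
  "00010100" → prefix "000101" already present; 2 new (0, 0)
  "010010" → prefix "01001" already present; 1 new (0)
  "0000111000" → prefix "000" already present; 7 new (0, 1, 1, 1, 0, 0, 0)
  "0000" → prefix "0000" already present; 0 new (none)
  "1000" → prefix "10" already present; 2 new (0, 0)
  "1010" → prefix "1010" already present; 0 new (none)
Total nodes = 9 + 4 + 9 + 5 + 2 + 6 + 6 + 2 + 5 + 2 + 1 + 7 + 0 + 2 + 0 = 60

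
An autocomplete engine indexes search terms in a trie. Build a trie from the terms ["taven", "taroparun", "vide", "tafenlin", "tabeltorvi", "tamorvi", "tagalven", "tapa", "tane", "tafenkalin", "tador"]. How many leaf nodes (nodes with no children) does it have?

Leaves are exactly the stored words that no other stored word extends.
Those words: "tabeltorvi", "tador", "tafenkalin", "tafenlin", "tagalven", "tamorvi", "tane", "tapa", "taroparun", "taven", "vide"
Leaf count: 11

11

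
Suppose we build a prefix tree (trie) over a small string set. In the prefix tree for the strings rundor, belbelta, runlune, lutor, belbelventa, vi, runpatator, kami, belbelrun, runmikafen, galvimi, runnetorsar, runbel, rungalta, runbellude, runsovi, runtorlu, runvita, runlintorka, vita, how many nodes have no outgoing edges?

18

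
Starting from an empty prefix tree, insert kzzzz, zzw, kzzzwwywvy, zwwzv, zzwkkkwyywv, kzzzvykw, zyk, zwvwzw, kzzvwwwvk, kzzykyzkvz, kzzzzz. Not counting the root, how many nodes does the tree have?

50

Insert word by word; a character creates a node only if that edge doesn't already exist:
  "kzzzz" → 5 new (k, z, z, z, z)
  "zzw" → 3 new (z, z, w)
  "kzzzwwywvy" → prefix "kzzz" already present; 6 new (w, w, y, w, v, y)
  "zwwzv" → prefix "z" already present; 4 new (w, w, z, v)
  "zzwkkkwyywv" → prefix "zzw" already present; 8 new (k, k, k, w, y, y, w, v)
  "kzzzvykw" → prefix "kzzz" already present; 4 new (v, y, k, w)
  "zyk" → prefix "z" already present; 2 new (y, k)
  "zwvwzw" → prefix "zw" already present; 4 new (v, w, z, w)
  "kzzvwwwvk" → prefix "kzz" already present; 6 new (v, w, w, w, v, k)
  "kzzykyzkvz" → prefix "kzz" already present; 7 new (y, k, y, z, k, v, z)
  "kzzzzz" → prefix "kzzzz" already present; 1 new (z)
Total nodes = 5 + 3 + 6 + 4 + 8 + 4 + 2 + 4 + 6 + 7 + 1 = 50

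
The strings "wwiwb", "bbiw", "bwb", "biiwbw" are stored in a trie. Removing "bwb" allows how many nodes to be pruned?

2

Walk "bwb" from the leaf back toward the root, removing each node that no remaining word uses.
The suffix "wb" (2 nodes) is used only by "bwb"; the node for "b" still has the child "b", so pruning stops there.
Nodes removed: 2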